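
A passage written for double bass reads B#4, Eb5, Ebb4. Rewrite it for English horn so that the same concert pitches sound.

F##4 Bb4 Bbb3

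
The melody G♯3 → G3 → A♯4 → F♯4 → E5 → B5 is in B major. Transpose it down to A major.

F#3 F3 G#4 E4 D5 A5

From B down to A is a major second; apply that to each pitch.
G#3 becomes F#3
G3 becomes F3
A#4 becomes G#4
F#4 becomes E4
E5 becomes D5
B5 becomes A5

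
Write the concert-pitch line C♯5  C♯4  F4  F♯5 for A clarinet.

E5 E4 Ab4 A5

The A clarinet sounds a minor third below written, so the written part must be a minor third above concert — transpose each note up.
C#5 to E5
C#4 to E4
F4 to Ab4
F#5 to A5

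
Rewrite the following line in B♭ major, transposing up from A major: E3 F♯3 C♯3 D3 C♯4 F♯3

From A up to B♭ is a minor second; apply that to each pitch.
E3 → F3
F#3 → G3
C#3 → D3
D3 → Eb3
C#4 → D4
F#3 → G3

F3 G3 D3 Eb3 D4 G3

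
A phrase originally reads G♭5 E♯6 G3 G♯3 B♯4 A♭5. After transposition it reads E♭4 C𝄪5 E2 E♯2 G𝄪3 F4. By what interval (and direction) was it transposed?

down a minor tenth

Take the first pair: Gb5 → Eb4. G to E spans 10 letter names, so the interval is some kind of tenth.
Eb4 to Gb5 is 15 semitones, which makes it a minor tenth; the second version is lower, so the direction is down.
Checking another pair — Ab5 → F4 — gives the same interval.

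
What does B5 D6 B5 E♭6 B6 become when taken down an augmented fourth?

F5 Ab5 F5 Bbb5 F6

B5: a fourth down reaches F, and 6 semitones makes it F5.
An augmented fourth down from D6 gives Ab5.
B5: a fourth down reaches F, and 6 semitones makes it F5.
Eb6 down an augmented fourth is Bbb5.
B6: a fourth down reaches F, and 6 semitones makes it F6.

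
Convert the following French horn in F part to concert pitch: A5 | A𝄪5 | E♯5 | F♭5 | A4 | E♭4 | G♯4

D5 D##5 A#4 Bbb4 D4 Ab3 C#4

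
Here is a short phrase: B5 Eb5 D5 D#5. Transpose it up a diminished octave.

B5 → Bb6
Eb5 → Ebb6
D5 → Db6
D#5 → D6

Bb6 Ebb6 Db6 D6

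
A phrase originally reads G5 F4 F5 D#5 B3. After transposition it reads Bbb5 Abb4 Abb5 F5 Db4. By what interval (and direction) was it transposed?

Take the first pair: G5 → Bbb5. G to B spans 3 letter names, so the interval is some kind of third.
G5 to Bbb5 is 2 semitones, which makes it a diminished third; the second version is higher, so the direction is up.
Checking another pair — B3 → Db4 — gives the same interval.

up a diminished third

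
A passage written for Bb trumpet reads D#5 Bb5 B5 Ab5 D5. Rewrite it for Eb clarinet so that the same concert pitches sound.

A#4 F5 F#5 Eb5 A4

First find concert pitch: the Bb trumpet sounds a major second below written, so D#5 Bb5 B5 Ab5 D5 sounds C#5 Ab5 A5 Gb5 C5.
Then write for Eb clarinet: it sounds a minor third above written, so the part must be a minor third below concert.
C#5 → A#4
Ab5 → F5
A5 → F#5
Gb5 → Eb5
C5 → A4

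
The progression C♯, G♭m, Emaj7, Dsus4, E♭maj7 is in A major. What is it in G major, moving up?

A major up to G major is a minor seventh; each chord root moves by that interval while the quality stays the same.
C♯: root C♯ up a minor seventh → B, giving B.
G♭m: root G♭ up a minor seventh → Fb, giving Fbm.
Emaj7: root E up a minor seventh → D, giving Dmaj7.
Dsus4: root D up a minor seventh → C, giving Csus4.
E♭maj7: root E♭ up a minor seventh → Db, giving Dbmaj7.

B Fbm Dmaj7 Csus4 Dbmaj7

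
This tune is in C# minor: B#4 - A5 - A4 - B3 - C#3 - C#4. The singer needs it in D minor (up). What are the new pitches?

C# minor to D minor up is a minor second, so every note moves up by that interval.
B#4 becomes C#5
A5 becomes Bb5
A4 becomes Bb4
B3 becomes C4
C#3 becomes D3
C#4 becomes D4

C#5 Bb5 Bb4 C4 D3 D4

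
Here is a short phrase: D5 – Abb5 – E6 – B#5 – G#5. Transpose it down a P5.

G4 Dbb5 A5 E#5 C#5

D5 becomes G4
Abb5 becomes Dbb5
E6 becomes A5
B#5 becomes E#5
G#5 becomes C#5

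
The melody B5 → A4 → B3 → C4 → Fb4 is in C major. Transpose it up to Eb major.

From C up to Eb is a minor third; apply that to each pitch.
B5 to D6
A4 to C5
B3 to D4
C4 to Eb4
Fb4 to Abb4

D6 C5 D4 Eb4 Abb4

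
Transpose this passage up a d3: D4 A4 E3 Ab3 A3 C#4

Fb4 Cb5 Gb3 Cbb4 Cb4 Eb4

D4: a third up reaches F, and 2 semitones makes it Fb4.
A diminished third up from A4 gives Cb5.
A diminished third up from E3 gives Gb3.
Ab3 up a diminished third is Cbb4.
A3: a third up reaches C, and 2 semitones makes it Cb4.
C#4: a third up reaches E, and 2 semitones makes it Eb4.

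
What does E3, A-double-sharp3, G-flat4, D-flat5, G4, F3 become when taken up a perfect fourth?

A3 D##4 Cb5 Gb5 C5 Bb3

E3 -> A3
A##3 -> D##4
Gb4 -> Cb5
Db5 -> Gb5
G4 -> C5
F3 -> Bb3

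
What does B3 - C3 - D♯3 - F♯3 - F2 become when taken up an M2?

C#4 D3 E#3 G#3 G2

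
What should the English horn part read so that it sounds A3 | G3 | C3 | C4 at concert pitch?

The English horn sounds a perfect fifth below written, so the written part must be a perfect fifth above concert — transpose each note up.
A3 becomes E4
G3 becomes D4
C3 becomes G3
C4 becomes G4

E4 D4 G3 G4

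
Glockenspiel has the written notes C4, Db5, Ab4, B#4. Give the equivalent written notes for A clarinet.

First find concert pitch: the glockenspiel sounds a perfect fifteenth above written, so C4 Db5 Ab4 B#4 sounds C6 Db7 Ab6 B#6.
Then write for A clarinet: it sounds a minor third below written, so the part must be a minor third above concert.
C6 → Eb6
Db7 → Fb7
Ab6 → Cb7
B#6 → D#7

Eb6 Fb7 Cb7 D#7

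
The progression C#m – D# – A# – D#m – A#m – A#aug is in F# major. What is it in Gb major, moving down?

Dbm Eb Bb Ebm Bbm Bbaug

F# major down to Gb major is an augmented seventh; each chord root moves by that interval while the quality stays the same.
C#m: root C# down an augmented seventh → Db, giving Dbm.
D#: root D# down an augmented seventh → Eb, giving Eb.
A#: root A# down an augmented seventh → Bb, giving Bb.
D#m: root D# down an augmented seventh → Eb, giving Ebm.
A#m: root A# down an augmented seventh → Bb, giving Bbm.
A#aug: root A# down an augmented seventh → Bb, giving Bbaug.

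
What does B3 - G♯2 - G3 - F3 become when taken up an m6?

B3 up a minor sixth is G4.
A minor sixth up from G#2 gives E3.
A minor sixth up from G3 gives Eb4.
A minor sixth up from F3 gives Db4.

G4 E3 Eb4 Db4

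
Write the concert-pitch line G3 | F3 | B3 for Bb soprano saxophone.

A3 G3 C#4

The Bb soprano saxophone sounds a major second below written, so the written part must be a major second above concert — transpose each note up.
G3 gives A3
F3 gives G3
B3 gives C#4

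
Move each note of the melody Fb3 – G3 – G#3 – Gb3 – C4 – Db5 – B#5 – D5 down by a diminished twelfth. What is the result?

Bb1 C#2 C##2 C2 F#2 G3 E##4 G#3

Fb3 down a diminished twelfth is Bb1.
G3 down a diminished twelfth is C#2.
G#3 down a diminished twelfth is C##2.
A diminished twelfth down from Gb3 gives C2.
C4: a twelfth down reaches F, and 18 semitones makes it F#2.
A diminished twelfth down from Db5 gives G3.
B#5: a twelfth down reaches E, and 18 semitones makes it E##4.
D5: a twelfth down reaches G, and 18 semitones makes it G#3.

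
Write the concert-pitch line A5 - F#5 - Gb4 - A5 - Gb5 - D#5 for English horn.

Written C4 sounds as F3 on the English horn, so concert pitches are written a perfect fifth up.
A5 -> E6
F#5 -> C#6
Gb4 -> Db5
A5 -> E6
Gb5 -> Db6
D#5 -> A#5

E6 C#6 Db5 E6 Db6 A#5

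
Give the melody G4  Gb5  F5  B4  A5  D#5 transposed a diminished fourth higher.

A diminished fourth up from G4 gives Cb5.
A diminished fourth up from Gb5 gives Cbb6.
A diminished fourth up from F5 gives Bbb5.
B4 up a diminished fourth is Eb5.
A diminished fourth up from A5 gives Db6.
D#5 up a diminished fourth is G5.

Cb5 Cbb6 Bbb5 Eb5 Db6 G5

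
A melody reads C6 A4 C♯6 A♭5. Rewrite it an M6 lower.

C6 → Eb5
A4 → C4
C#6 → E5
Ab5 → Cb5

Eb5 C4 E5 Cb5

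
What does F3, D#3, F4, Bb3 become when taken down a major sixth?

F3 -> Ab2
D#3 -> F#2
F4 -> Ab3
Bb3 -> Db3

Ab2 F#2 Ab3 Db3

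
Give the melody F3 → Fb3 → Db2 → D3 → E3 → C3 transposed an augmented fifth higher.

An augmented fifth up from F3 gives C#4.
An augmented fifth up from Fb3 gives C4.
An augmented fifth up from Db2 gives A2.
D3: a fifth up reaches A, and 8 semitones makes it A#3.
E3 up an augmented fifth is B#3.
C3 up an augmented fifth is G#3.

C#4 C4 A2 A#3 B#3 G#3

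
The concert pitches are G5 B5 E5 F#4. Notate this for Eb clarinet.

Written C4 sounds as Eb4 on the Eb clarinet, so concert pitches are written a minor third down.
G5 becomes E5
B5 becomes G#5
E5 becomes C#5
F#4 becomes D#4

E5 G#5 C#5 D#4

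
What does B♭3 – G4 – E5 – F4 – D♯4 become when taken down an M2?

Bb3 gives Ab3
G4 gives F4
E5 gives D5
F4 gives Eb4
D#4 gives C#4

Ab3 F4 D5 Eb4 C#4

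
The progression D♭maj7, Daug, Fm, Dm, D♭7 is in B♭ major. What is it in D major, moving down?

B♭ major down to D major is a minor sixth; each chord root moves by that interval while the quality stays the same.
D♭maj7: root D♭ down a minor sixth → F, giving Fmaj7.
Daug: root D down a minor sixth → F#, giving F#aug.
Fm: root F down a minor sixth → A, giving Am.
Dm: root D down a minor sixth → F#, giving F#m.
D♭7: root D♭ down a minor sixth → F, giving F7.

Fmaj7 F#aug Am F#m F7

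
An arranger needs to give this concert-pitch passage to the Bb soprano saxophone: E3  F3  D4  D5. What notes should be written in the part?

The Bb soprano saxophone sounds a major second below written, so the written part must be a major second above concert — transpose each note up.
E3 gives F#3
F3 gives G3
D4 gives E4
D5 gives E5

F#3 G3 E4 E5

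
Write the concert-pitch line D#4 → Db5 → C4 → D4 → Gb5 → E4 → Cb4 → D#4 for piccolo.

The piccolo sounds a perfect octave above written, so the written part must be a perfect octave below concert — transpose each note down.
D#4 -> D#3
Db5 -> Db4
C4 -> C3
D4 -> D3
Gb5 -> Gb4
E4 -> E3
Cb4 -> Cb3
D#4 -> D#3

D#3 Db4 C3 D3 Gb4 E3 Cb3 D#3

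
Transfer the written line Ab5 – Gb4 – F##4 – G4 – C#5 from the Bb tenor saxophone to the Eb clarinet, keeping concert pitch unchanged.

Eb4 Db3 C##3 D3 G#3

First find concert pitch: the Bb tenor saxophone sounds a major ninth below written, so Ab5 Gb4 F##4 G4 C#5 sounds Gb4 Fb3 E#3 F3 B3.
Then write for Eb clarinet: it sounds a minor third above written, so the part must be a minor third below concert.
Gb4 → Eb4
Fb3 → Db3
E#3 → C##3
F3 → D3
B3 → G#3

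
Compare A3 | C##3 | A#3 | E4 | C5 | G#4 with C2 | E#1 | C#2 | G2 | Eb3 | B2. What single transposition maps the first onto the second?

down a major thirteenth

From A3 to C2 is 13 letter names — a thirteenth of some quality.
C2 to A3 is 21 semitones, which makes it a major thirteenth; the second version is lower, so the direction is down.
Checking another pair — G#4 → B2 — gives the same interval.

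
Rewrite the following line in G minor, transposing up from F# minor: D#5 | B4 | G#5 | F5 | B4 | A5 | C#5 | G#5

E5 C5 A5 Gb5 C5 Bb5 D5 A5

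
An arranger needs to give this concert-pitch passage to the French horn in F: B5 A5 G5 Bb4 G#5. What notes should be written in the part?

Written C4 sounds as F3 on the French horn in F, so concert pitches are written a perfect fifth up.
B5 -> F#6
A5 -> E6
G5 -> D6
Bb4 -> F5
G#5 -> D#6

F#6 E6 D6 F5 D#6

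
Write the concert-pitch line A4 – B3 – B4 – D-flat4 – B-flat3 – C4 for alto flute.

D5 E4 E5 Gb4 Eb4 F4

Written C4 sounds as G3 on the alto flute, so concert pitches are written a perfect fourth up.
A4 -> D5
B3 -> E4
B4 -> E5
Db4 -> Gb4
Bb3 -> Eb4
C4 -> F4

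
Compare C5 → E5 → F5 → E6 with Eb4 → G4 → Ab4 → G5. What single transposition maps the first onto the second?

down a major sixth

From C5 to Eb4 is 6 letter names — a sixth of some quality.
Eb4 to C5 is 9 semitones, which makes it a major sixth; the second version is lower, so the direction is down.
Checking another pair — E6 → G5 — gives the same interval.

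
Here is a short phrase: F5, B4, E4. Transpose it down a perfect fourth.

C5 F#4 B3

A perfect fourth down from F5 gives C5.
B4 down a perfect fourth is F#4.
A perfect fourth down from E4 gives B3.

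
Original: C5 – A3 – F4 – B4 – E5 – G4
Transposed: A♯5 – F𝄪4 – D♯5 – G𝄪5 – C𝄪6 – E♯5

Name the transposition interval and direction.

up an augmented sixth

From C5 to A#5 is 6 letter names — a sixth of some quality.
C5 to A#5 is 10 semitones, which makes it an augmented sixth; the second version is higher, so the direction is up.
Checking another pair — G4 → E#5 — gives the same interval.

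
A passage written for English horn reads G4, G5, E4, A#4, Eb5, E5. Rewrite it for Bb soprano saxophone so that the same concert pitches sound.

First find concert pitch: the English horn sounds a perfect fifth below written, so G4 G5 E4 A#4 Eb5 E5 sounds C4 C5 A3 D#4 Ab4 A4.
Then write for Bb soprano saxophone: it sounds a major second below written, so the part must be a major second above concert.
C4 → D4
C5 → D5
A3 → B3
D#4 → E#4
Ab4 → Bb4
A4 → B4

D4 D5 B3 E#4 Bb4 B4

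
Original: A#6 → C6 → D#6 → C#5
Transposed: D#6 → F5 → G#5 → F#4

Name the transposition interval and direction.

down a perfect fifth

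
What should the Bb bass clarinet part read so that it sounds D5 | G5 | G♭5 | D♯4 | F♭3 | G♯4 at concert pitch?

E6 A6 Ab6 E#5 Gb4 A#5

The Bb bass clarinet sounds a major ninth below written, so the written part must be a major ninth above concert — transpose each note up.
D5 → E6
G5 → A6
Gb5 → Ab6
D#4 → E#5
Fb3 → Gb4
G#4 → A#5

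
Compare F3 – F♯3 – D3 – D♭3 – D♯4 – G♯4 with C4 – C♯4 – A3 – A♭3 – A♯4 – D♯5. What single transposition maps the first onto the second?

up a perfect fifth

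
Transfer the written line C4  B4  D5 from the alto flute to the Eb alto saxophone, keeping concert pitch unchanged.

E4 D#5 F#5

First find concert pitch: the alto flute sounds a perfect fourth below written, so C4 B4 D5 sounds G3 F#4 A4.
Then write for Eb alto saxophone: it sounds a major sixth below written, so the part must be a major sixth above concert.
G3 → E4
F#4 → D#5
A4 → F#5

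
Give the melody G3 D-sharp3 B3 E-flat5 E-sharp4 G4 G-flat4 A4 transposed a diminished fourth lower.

G3 gives D#3
D#3 gives A##2
B3 gives F##3
Eb5 gives B4
E#4 gives B##3
G4 gives D#4
Gb4 gives D4
A4 gives E#4

D#3 A##2 F##3 B4 B##3 D#4 D4 E#4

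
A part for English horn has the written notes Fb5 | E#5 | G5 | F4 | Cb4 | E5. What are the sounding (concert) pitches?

Written C4 on the English horn sounds as F3, a perfect fifth lower; apply that shift to every note.
Fb5 becomes Bbb4
E#5 becomes A#4
G5 becomes C5
F4 becomes Bb3
Cb4 becomes Fb3
E5 becomes A4

Bbb4 A#4 C5 Bb3 Fb3 A4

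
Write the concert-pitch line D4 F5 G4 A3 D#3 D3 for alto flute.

G4 Bb5 C5 D4 G#3 G3

Written C4 sounds as G3 on the alto flute, so concert pitches are written a perfect fourth up.
D4 → G4
F5 → Bb5
G4 → C5
A3 → D4
D#3 → G#3
D3 → G3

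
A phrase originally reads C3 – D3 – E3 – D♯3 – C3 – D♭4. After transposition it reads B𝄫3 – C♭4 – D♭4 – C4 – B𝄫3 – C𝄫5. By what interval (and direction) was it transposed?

up a diminished seventh

From C3 to Bbb3 is 7 letter names — a seventh of some quality.
C3 to Bbb3 is 9 semitones, which makes it a diminished seventh; the second version is higher, so the direction is up.
Checking another pair — Db4 → Cbb5 — gives the same interval.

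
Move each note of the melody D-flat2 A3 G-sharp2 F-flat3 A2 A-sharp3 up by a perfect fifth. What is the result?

Ab2 E4 D#3 Cb4 E3 E#4

Db2 → Ab2
A3 → E4
G#2 → D#3
Fb3 → Cb4
A2 → E3
A#3 → E#4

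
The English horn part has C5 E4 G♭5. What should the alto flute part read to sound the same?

Bb4 D4 Fb5

First find concert pitch: the English horn sounds a perfect fifth below written, so C5 E4 G♭5 sounds F4 A3 Cb5.
Then write for alto flute: it sounds a perfect fourth below written, so the part must be a perfect fourth above concert.
F4 → Bb4
A3 → D4
Cb5 → Fb5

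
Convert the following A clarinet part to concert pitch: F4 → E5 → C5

The A clarinet sounds a minor third below written, so transpose each written note down a minor third.
F4 gives D4
E5 gives C#5
C5 gives A4

D4 C#5 A4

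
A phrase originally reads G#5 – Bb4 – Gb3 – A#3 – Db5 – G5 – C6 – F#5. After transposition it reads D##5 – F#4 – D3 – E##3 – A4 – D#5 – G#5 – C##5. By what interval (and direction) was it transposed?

down a diminished fourth

Take the first pair: G#5 → D##5. G to D spans 4 letter names, so the interval is some kind of fourth.
D##5 to G#5 is 4 semitones, which makes it a diminished fourth; the second version is lower, so the direction is down.
Checking another pair — F#5 → C##5 — gives the same interval.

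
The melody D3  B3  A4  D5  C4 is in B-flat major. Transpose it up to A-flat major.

C4 A4 G5 C6 Bb4

B-flat major to A-flat major up is a minor seventh, so every note moves up by that interval.
D3 → C4
B3 → A4
A4 → G5
D5 → C6
C4 → Bb4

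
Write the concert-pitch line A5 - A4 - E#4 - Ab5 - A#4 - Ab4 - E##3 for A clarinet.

The A clarinet sounds a minor third below written, so the written part must be a minor third above concert — transpose each note up.
A5 gives C6
A4 gives C5
E#4 gives G#4
Ab5 gives Cb6
A#4 gives C#5
Ab4 gives Cb5
E##3 gives G##3

C6 C5 G#4 Cb6 C#5 Cb5 G##3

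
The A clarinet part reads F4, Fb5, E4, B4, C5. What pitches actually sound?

Written C4 on the A clarinet sounds as A3, a minor third lower; apply that shift to every note.
F4 gives D4
Fb5 gives Db5
E4 gives C#4
B4 gives G#4
C5 gives A4

D4 Db5 C#4 G#4 A4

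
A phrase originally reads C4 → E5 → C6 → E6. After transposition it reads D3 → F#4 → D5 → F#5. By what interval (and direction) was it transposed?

From C4 to D3 is 7 letter names — a seventh of some quality.
D3 to C4 is 10 semitones, which makes it a minor seventh; the second version is lower, so the direction is down.
Checking another pair — E6 → F#5 — gives the same interval.

down a minor seventh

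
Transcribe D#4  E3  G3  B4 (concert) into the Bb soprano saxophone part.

E#4 F#3 A3 C#5

The Bb soprano saxophone sounds a major second below written, so the written part must be a major second above concert — transpose each note up.
D#4 gives E#4
E3 gives F#3
G3 gives A3
B4 gives C#5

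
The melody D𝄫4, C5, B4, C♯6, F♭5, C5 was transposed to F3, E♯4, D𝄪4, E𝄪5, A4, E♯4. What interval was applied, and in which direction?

down a diminished sixth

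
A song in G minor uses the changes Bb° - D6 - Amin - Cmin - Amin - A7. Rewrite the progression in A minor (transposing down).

G minor down to A minor is a minor seventh; each chord root moves by that interval while the quality stays the same.
Bb°: root Bb down a minor seventh → C, giving C°.
D6: root D down a minor seventh → E, giving E6.
Amin: root A down a minor seventh → B, giving Bmin.
Cmin: root C down a minor seventh → D, giving Dmin.
Amin: root A down a minor seventh → B, giving Bmin.
A7: root A down a minor seventh → B, giving B7.

C° E6 Bmin Dmin Bmin B7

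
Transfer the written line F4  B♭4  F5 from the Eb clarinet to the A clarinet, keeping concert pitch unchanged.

First find concert pitch: the Eb clarinet sounds a minor third above written, so F4 B♭4 F5 sounds Ab4 Db5 Ab5.
Then write for A clarinet: it sounds a minor third below written, so the part must be a minor third above concert.
Ab4 → Cb5
Db5 → Fb5
Ab5 → Cb6

Cb5 Fb5 Cb6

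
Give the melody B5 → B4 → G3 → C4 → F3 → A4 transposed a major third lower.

G5 G4 Eb3 Ab3 Db3 F4

A major third down from B5 gives G5.
A major third down from B4 gives G4.
A major third down from G3 gives Eb3.
C4: a third down reaches A, and 4 semitones makes it Ab3.
A major third down from F3 gives Db3.
A major third down from A4 gives F4.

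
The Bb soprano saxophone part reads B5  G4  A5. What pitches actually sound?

A5 F4 G5

Written C4 on the Bb soprano saxophone sounds as Bb3, a major second lower; apply that shift to every note.
B5 to A5
G4 to F4
A5 to G5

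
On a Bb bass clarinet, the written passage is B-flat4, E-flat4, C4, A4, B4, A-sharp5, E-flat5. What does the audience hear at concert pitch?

Ab3 Db3 Bb2 G3 A3 G#4 Db4

Written C4 on the Bb bass clarinet sounds as Bb2, a major ninth lower; apply that shift to every note.
Bb4 -> Ab3
Eb4 -> Db3
C4 -> Bb2
A4 -> G3
B4 -> A3
A#5 -> G#4
Eb5 -> Db4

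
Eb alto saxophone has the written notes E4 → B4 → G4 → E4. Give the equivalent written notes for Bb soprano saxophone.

A3 E4 C4 A3

First find concert pitch: the Eb alto saxophone sounds a major sixth below written, so E4 B4 G4 E4 sounds G3 D4 Bb3 G3.
Then write for Bb soprano saxophone: it sounds a major second below written, so the part must be a major second above concert.
G3 → A3
D4 → E4
Bb3 → C4
G3 → A3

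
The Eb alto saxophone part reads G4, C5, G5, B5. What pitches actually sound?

Bb3 Eb4 Bb4 D5

The Eb alto saxophone sounds a major sixth below written, so transpose each written note down a major sixth.
G4 gives Bb3
C5 gives Eb4
G5 gives Bb4
B5 gives D5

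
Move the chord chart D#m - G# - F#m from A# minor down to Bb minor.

Ebm Ab Gbm

A# minor down to Bb minor is an augmented seventh; each chord root moves by that interval while the quality stays the same.
D#m: root D# down an augmented seventh → Eb, giving Ebm.
G#: root G# down an augmented seventh → Ab, giving Ab.
F#m: root F# down an augmented seventh → Gb, giving Gbm.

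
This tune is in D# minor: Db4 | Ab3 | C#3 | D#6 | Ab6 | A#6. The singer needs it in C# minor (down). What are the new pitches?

From D# down to C# is a major second; apply that to each pitch.
Db4 becomes Cb4
Ab3 becomes Gb3
C#3 becomes B2
D#6 becomes C#6
Ab6 becomes Gb6
A#6 becomes G#6

Cb4 Gb3 B2 C#6 Gb6 G#6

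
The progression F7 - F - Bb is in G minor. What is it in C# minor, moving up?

B7 B E

G minor up to C# minor is an augmented fourth; each chord root moves by that interval while the quality stays the same.
F7: root F up an augmented fourth → B, giving B7.
F: root F up an augmented fourth → B, giving B.
Bb: root Bb up an augmented fourth → E, giving E.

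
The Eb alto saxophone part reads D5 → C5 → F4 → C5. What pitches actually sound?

F4 Eb4 Ab3 Eb4

Written C4 on the Eb alto saxophone sounds as Eb3, a major sixth lower; apply that shift to every note.
D5 gives F4
C5 gives Eb4
F4 gives Ab3
C5 gives Eb4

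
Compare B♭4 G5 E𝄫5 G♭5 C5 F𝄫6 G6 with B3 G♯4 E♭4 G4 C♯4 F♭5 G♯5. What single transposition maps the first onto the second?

From Bb4 to B3 is 8 letter names — an octave of some quality.
B3 to Bb4 is 11 semitones, which makes it a diminished octave; the second version is lower, so the direction is down.
Checking another pair — G6 → G#5 — gives the same interval.

down a diminished octave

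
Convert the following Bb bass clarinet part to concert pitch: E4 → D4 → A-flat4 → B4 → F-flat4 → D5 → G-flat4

Written C4 on the Bb bass clarinet sounds as Bb2, a major ninth lower; apply that shift to every note.
E4 -> D3
D4 -> C3
Ab4 -> Gb3
B4 -> A3
Fb4 -> Ebb3
D5 -> C4
Gb4 -> Fb3

D3 C3 Gb3 A3 Ebb3 C4 Fb3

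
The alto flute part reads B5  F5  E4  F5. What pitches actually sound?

F#5 C5 B3 C5

Written C4 on the alto flute sounds as G3, a perfect fourth lower; apply that shift to every note.
B5 gives F#5
F5 gives C5
E4 gives B3
F5 gives C5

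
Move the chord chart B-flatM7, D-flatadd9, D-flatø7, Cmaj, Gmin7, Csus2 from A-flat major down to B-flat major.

CM7 Ebadd9 Ebø7 Dmaj Amin7 Dsus2

A-flat major down to B-flat major is a minor seventh; each chord root moves by that interval while the quality stays the same.
B-flatM7: root B-flat down a minor seventh → C, giving CM7.
D-flatadd9: root D-flat down a minor seventh → Eb, giving Ebadd9.
D-flatø7: root D-flat down a minor seventh → Eb, giving Ebø7.
Cmaj: root C down a minor seventh → D, giving Dmaj.
Gmin7: root G down a minor seventh → A, giving Amin7.
Csus2: root C down a minor seventh → D, giving Dsus2.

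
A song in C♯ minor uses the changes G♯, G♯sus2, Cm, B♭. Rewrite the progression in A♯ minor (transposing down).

E# E#sus2 Am G

C♯ minor down to A♯ minor is a minor third; each chord root moves by that interval while the quality stays the same.
G♯: root G♯ down a minor third → E#, giving E#.
G♯sus2: root G♯ down a minor third → E#, giving E#sus2.
Cm: root C down a minor third → A, giving Am.
B♭: root B♭ down a minor third → G, giving G.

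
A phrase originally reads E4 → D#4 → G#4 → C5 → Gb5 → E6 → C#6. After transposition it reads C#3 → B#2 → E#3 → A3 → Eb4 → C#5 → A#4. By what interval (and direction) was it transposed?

down a minor tenth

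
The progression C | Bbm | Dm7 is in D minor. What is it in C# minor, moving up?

B Am C#m7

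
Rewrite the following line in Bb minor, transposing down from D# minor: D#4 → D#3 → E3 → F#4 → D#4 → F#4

From D# down to Bb is an augmented third; apply that to each pitch.
D#4 becomes Bb3
D#3 becomes Bb2
E3 becomes Cb3
F#4 becomes Db4
D#4 becomes Bb3
F#4 becomes Db4

Bb3 Bb2 Cb3 Db4 Bb3 Db4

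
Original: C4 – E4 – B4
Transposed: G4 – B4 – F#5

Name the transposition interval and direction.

From C4 to G4 is 5 letter names — a fifth of some quality.
C4 to G4 is 7 semitones, which makes it a perfect fifth; the second version is higher, so the direction is up.
Checking another pair — B4 → F#5 — gives the same interval.

up a perfect fifth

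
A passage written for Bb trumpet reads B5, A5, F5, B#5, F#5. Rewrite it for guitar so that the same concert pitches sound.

A6 G6 Eb6 A#6 E6

First find concert pitch: the Bb trumpet sounds a major second below written, so B5 A5 F5 B#5 F#5 sounds A5 G5 Eb5 A#5 E5.
Then write for guitar: it sounds a perfect octave below written, so the part must be a perfect octave above concert.
A5 → A6
G5 → G6
Eb5 → Eb6
A#5 → A#6
E5 → E6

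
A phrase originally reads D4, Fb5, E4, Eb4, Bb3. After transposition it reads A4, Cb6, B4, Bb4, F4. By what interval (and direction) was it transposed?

up a perfect fifth

From D4 to A4 is 5 letter names — a fifth of some quality.
D4 to A4 is 7 semitones, which makes it a perfect fifth; the second version is higher, so the direction is up.
Checking another pair — Bb3 → F4 — gives the same interval.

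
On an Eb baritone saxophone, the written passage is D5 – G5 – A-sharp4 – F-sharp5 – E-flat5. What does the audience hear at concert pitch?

F3 Bb3 C#3 A3 Gb3

The Eb baritone saxophone sounds a major thirteenth below written, so transpose each written note down a major thirteenth.
D5 → F3
G5 → Bb3
A#4 → C#3
F#5 → A3
Eb5 → Gb3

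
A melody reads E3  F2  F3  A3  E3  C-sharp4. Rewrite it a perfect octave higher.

E3 becomes E4
F2 becomes F3
F3 becomes F4
A3 becomes A4
E3 becomes E4
C#4 becomes C#5

E4 F3 F4 A4 E4 C#5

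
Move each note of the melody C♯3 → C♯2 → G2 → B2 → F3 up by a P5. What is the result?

A perfect fifth up from C#3 gives G#3.
C#2 up a perfect fifth is G#2.
A perfect fifth up from G2 gives D3.
B2 up a perfect fifth is F#3.
A perfect fifth up from F3 gives C4.

G#3 G#2 D3 F#3 C4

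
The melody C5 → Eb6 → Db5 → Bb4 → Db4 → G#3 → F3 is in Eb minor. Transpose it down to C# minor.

Eb minor to C# minor down is a diminished third, so every note moves down by that interval.
C5 to A#4
Eb6 to C#6
Db5 to B4
Bb4 to G#4
Db4 to B3
G#3 to E##3
F3 to D#3

A#4 C#6 B4 G#4 B3 E##3 D#3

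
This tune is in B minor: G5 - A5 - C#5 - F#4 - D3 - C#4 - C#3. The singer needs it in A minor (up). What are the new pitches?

F6 G6 B5 E5 C4 B4 B3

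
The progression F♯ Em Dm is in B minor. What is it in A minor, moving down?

E Dm Cm

B minor down to A minor is a major second; each chord root moves by that interval while the quality stays the same.
F♯: root F♯ down a major second → E, giving E.
Em: root E down a major second → D, giving Dm.
Dm: root D down a major second → C, giving Cm.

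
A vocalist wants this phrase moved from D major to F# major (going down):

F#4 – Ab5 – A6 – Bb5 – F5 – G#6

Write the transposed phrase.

A#3 C5 C#6 D5 A4 B#5

From D down to F# is a minor sixth; apply that to each pitch.
F#4 becomes A#3
Ab5 becomes C5
A6 becomes C#6
Bb5 becomes D5
F5 becomes A4
G#6 becomes B#5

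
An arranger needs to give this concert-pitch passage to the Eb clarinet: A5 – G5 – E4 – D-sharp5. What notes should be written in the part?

F#5 E5 C#4 B#4

Written C4 sounds as Eb4 on the Eb clarinet, so concert pitches are written a minor third down.
A5 to F#5
G5 to E5
E4 to C#4
D#5 to B#4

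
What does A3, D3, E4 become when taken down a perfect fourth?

A3 to E3
D3 to A2
E4 to B3

E3 A2 B3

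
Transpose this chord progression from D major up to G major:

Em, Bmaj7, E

Am Emaj7 A

D major up to G major is a perfect fourth; each chord root moves by that interval while the quality stays the same.
Em: root E up a perfect fourth → A, giving Am.
Bmaj7: root B up a perfect fourth → E, giving Emaj7.
E: root E up a perfect fourth → A, giving A.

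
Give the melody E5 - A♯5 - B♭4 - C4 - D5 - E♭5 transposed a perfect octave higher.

E5 becomes E6
A#5 becomes A#6
Bb4 becomes Bb5
C4 becomes C5
D5 becomes D6
Eb5 becomes Eb6

E6 A#6 Bb5 C5 D6 Eb6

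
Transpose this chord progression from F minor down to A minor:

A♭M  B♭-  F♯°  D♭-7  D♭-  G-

CM D- A#° F-7 F- B-

F minor down to A minor is a minor sixth; each chord root moves by that interval while the quality stays the same.
A♭M: root A♭ down a minor sixth → C, giving CM.
B♭-: root B♭ down a minor sixth → D, giving D-.
F♯°: root F♯ down a minor sixth → A#, giving A#°.
D♭-7: root D♭ down a minor sixth → F, giving F-7.
D♭-: root D♭ down a minor sixth → F, giving F-.
G-: root G down a minor sixth → B, giving B-.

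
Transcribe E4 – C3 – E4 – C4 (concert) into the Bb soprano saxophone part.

F#4 D3 F#4 D4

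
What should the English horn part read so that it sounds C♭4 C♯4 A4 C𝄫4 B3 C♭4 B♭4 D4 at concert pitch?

Written C4 sounds as F3 on the English horn, so concert pitches are written a perfect fifth up.
Cb4 -> Gb4
C#4 -> G#4
A4 -> E5
Cbb4 -> Gbb4
B3 -> F#4
Cb4 -> Gb4
Bb4 -> F5
D4 -> A4

Gb4 G#4 E5 Gbb4 F#4 Gb4 F5 A4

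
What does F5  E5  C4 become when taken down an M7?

Gb4 F4 Db3

F5 becomes Gb4
E5 becomes F4
C4 becomes Db3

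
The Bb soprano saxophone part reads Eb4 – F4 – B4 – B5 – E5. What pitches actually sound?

Db4 Eb4 A4 A5 D5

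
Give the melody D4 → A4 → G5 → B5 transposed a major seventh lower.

A major seventh down from D4 gives Eb3.
A major seventh down from A4 gives Bb3.
A major seventh down from G5 gives Ab4.
B5 down a major seventh is C5.

Eb3 Bb3 Ab4 C5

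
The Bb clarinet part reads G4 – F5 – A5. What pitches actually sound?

The Bb clarinet sounds a major second below written, so transpose each written note down a major second.
G4 gives F4
F5 gives Eb5
A5 gives G5

F4 Eb5 G5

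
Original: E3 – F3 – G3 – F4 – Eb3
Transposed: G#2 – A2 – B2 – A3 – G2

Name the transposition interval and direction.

Take the first pair: E3 → G#2. E to G spans 6 letter names, so the interval is some kind of sixth.
G#2 to E3 is 8 semitones, which makes it a minor sixth; the second version is lower, so the direction is down.
Checking another pair — Eb3 → G2 — gives the same interval.

down a minor sixth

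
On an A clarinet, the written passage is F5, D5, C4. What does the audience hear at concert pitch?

D5 B4 A3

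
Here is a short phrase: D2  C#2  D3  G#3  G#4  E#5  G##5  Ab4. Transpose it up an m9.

Eb3 D3 Eb4 A4 A5 F#6 A#6 Bbb5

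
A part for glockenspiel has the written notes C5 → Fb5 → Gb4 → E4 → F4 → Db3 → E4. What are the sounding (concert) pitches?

C7 Fb7 Gb6 E6 F6 Db5 E6

The glockenspiel sounds a perfect fifteenth above written, so transpose each written note up a perfect fifteenth.
C5 -> C7
Fb5 -> Fb7
Gb4 -> Gb6
E4 -> E6
F4 -> F6
Db3 -> Db5
E4 -> E6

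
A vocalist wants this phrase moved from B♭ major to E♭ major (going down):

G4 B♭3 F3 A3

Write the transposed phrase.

From B♭ down to E♭ is a perfect fifth; apply that to each pitch.
G4 → C4
Bb3 → Eb3
F3 → Bb2
A3 → D3

C4 Eb3 Bb2 D3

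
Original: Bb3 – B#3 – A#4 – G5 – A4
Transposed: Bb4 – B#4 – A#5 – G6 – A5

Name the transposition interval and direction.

Take the first pair: Bb3 → Bb4. B to B spans 8 letter names, so the interval is some kind of octave.
Bb3 to Bb4 is 12 semitones, which makes it a perfect octave; the second version is higher, so the direction is up.
Checking another pair — A4 → A5 — gives the same interval.

up a perfect octave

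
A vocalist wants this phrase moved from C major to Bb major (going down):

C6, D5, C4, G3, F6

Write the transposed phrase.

Bb5 C5 Bb3 F3 Eb6

From C down to Bb is a major second; apply that to each pitch.
C6 → Bb5
D5 → C5
C4 → Bb3
G3 → F3
F6 → Eb6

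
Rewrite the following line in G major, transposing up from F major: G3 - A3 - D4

F major to G major up is a major second, so every note moves up by that interval.
G3 to A3
A3 to B3
D4 to E4

A3 B3 E4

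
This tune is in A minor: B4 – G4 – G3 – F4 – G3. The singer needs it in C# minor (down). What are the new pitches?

From A down to C# is a minor sixth; apply that to each pitch.
B4 -> D#4
G4 -> B3
G3 -> B2
F4 -> A3
G3 -> B2

D#4 B3 B2 A3 B2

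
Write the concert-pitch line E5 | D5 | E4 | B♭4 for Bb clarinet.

F#5 E5 F#4 C5

The Bb clarinet sounds a major second below written, so the written part must be a major second above concert — transpose each note up.
E5 -> F#5
D5 -> E5
E4 -> F#4
Bb4 -> C5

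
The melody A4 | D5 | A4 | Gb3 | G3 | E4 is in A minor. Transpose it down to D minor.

A minor to D minor down is a perfect fifth, so every note moves down by that interval.
A4 → D4
D5 → G4
A4 → D4
Gb3 → Cb3
G3 → C3
E4 → A3

D4 G4 D4 Cb3 C3 A3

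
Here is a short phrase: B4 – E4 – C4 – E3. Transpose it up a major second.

C#5 F#4 D4 F#3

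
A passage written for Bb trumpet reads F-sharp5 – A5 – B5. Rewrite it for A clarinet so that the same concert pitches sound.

G5 Bb5 C6

First find concert pitch: the Bb trumpet sounds a major second below written, so F-sharp5 A5 B5 sounds E5 G5 A5.
Then write for A clarinet: it sounds a minor third below written, so the part must be a minor third above concert.
E5 → G5
G5 → Bb5
A5 → C6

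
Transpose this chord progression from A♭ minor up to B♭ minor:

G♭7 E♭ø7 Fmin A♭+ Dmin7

Ab7 Fø7 Gmin Bb+ Emin7

A♭ minor up to B♭ minor is a major second; each chord root moves by that interval while the quality stays the same.
G♭7: root G♭ up a major second → Ab, giving Ab7.
E♭ø7: root E♭ up a major second → F, giving Fø7.
Fmin: root F up a major second → G, giving Gmin.
A♭+: root A♭ up a major second → Bb, giving Bb+.
Dmin7: root D up a major second → E, giving Emin7.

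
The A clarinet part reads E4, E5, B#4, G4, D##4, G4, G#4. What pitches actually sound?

Written C4 on the A clarinet sounds as A3, a minor third lower; apply that shift to every note.
E4 becomes C#4
E5 becomes C#5
B#4 becomes G##4
G4 becomes E4
D##4 becomes B##3
G4 becomes E4
G#4 becomes E#4

C#4 C#5 G##4 E4 B##3 E4 E#4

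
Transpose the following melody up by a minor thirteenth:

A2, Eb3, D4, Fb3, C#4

F4 Cb5 Bb5 Dbb5 A5

A2 gives F4
Eb3 gives Cb5
D4 gives Bb5
Fb3 gives Dbb5
C#4 gives A5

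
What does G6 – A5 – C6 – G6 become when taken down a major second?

F6 G5 Bb5 F6

G6 to F6
A5 to G5
C6 to Bb5
G6 to F6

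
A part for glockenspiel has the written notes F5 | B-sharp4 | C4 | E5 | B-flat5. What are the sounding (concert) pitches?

The glockenspiel sounds a perfect fifteenth above written, so transpose each written note up a perfect fifteenth.
F5 -> F7
B#4 -> B#6
C4 -> C6
E5 -> E7
Bb5 -> Bb7

F7 B#6 C6 E7 Bb7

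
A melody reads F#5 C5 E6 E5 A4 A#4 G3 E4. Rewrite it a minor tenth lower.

D#4 A3 C#5 C#4 F#3 F##3 E2 C#3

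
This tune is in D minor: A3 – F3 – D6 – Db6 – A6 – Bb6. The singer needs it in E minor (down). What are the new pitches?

B2 G2 E5 Eb5 B5 C6

From D down to E is a minor seventh; apply that to each pitch.
A3 to B2
F3 to G2
D6 to E5
Db6 to Eb5
A6 to B5
Bb6 to C6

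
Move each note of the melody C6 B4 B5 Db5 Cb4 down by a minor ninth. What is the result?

B4 A#3 A#4 C4 Bb2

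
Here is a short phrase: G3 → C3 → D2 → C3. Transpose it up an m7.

G3 up a minor seventh is F4.
C3 up a minor seventh is Bb3.
D2 up a minor seventh is C3.
C3: a seventh up reaches B, and 10 semitones makes it Bb3.

F4 Bb3 C3 Bb3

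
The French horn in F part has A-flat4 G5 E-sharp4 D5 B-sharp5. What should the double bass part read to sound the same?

First find concert pitch: the French horn in F sounds a perfect fifth below written, so A-flat4 G5 E-sharp4 D5 B-sharp5 sounds Db4 C5 A#3 G4 E#5.
Then write for double bass: it sounds a perfect octave below written, so the part must be a perfect octave above concert.
Db4 → Db5
C5 → C6
A#3 → A#4
G4 → G5
E#5 → E#6

Db5 C6 A#4 G5 E#6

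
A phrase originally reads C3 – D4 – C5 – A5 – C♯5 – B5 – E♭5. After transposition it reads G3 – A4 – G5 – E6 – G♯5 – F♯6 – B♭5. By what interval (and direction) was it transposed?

Take the first pair: C3 → G3. C to G spans 5 letter names, so the interval is some kind of fifth.
C3 to G3 is 7 semitones, which makes it a perfect fifth; the second version is higher, so the direction is up.
Checking another pair — Eb5 → Bb5 — gives the same interval.

up a perfect fifth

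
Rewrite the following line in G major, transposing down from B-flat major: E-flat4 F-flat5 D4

From B-flat down to G is a minor third; apply that to each pitch.
Eb4 to C4
Fb5 to Db5
D4 to B3

C4 Db5 B3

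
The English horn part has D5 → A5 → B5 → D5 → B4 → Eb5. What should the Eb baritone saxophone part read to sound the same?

First find concert pitch: the English horn sounds a perfect fifth below written, so D5 A5 B5 D5 B4 Eb5 sounds G4 D5 E5 G4 E4 Ab4.
Then write for Eb baritone saxophone: it sounds a major thirteenth below written, so the part must be a major thirteenth above concert.
G4 → E6
D5 → B6
E5 → C#7
G4 → E6
E4 → C#6
Ab4 → F6

E6 B6 C#7 E6 C#6 F6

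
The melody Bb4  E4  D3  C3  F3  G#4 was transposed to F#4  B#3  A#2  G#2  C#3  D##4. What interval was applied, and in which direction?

down a diminished fourth

From Bb4 to F#4 is 4 letter names — a fourth of some quality.
F#4 to Bb4 is 4 semitones, which makes it a diminished fourth; the second version is lower, so the direction is down.
Checking another pair — G#4 → D##4 — gives the same interval.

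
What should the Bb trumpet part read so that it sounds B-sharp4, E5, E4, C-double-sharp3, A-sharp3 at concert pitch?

C##5 F#5 F#4 D##3 B#3

The Bb trumpet sounds a major second below written, so the written part must be a major second above concert — transpose each note up.
B#4 becomes C##5
E5 becomes F#5
E4 becomes F#4
C##3 becomes D##3
A#3 becomes B#3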